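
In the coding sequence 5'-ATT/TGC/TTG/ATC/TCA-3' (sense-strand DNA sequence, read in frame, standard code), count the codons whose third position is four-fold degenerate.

1

Codon 1 ATT (Ile): third position 3-fold.
Codon 2 TGC (Cys): third position 2-fold.
Codon 3 TTG (Leu): third position 2-fold.
Codon 4 ATC (Ile): third position 3-fold.
Codon 5 TCA (Ser): third position 4-fold.
Four-fold degenerate third positions: 1.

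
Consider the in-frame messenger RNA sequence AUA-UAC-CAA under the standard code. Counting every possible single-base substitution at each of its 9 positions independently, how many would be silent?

Codon 1 (AUA, Ile): 2 synonymous substitutions.
Codon 2 (UAC, Tyr): 1 synonymous substitution.
Codon 3 (CAA, Gln): 1 synonymous substitution.
Total: 2 + 1 + 1 = 4.

4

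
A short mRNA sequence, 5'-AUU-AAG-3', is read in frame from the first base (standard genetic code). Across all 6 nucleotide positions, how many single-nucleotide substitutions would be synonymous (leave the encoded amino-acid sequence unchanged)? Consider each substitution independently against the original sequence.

Codon 1 (AUU, Ile): 2 synonymous substitutions.
Codon 2 (AAG, Lys): 1 synonymous substitution.
Total: 2 + 1 = 3.

3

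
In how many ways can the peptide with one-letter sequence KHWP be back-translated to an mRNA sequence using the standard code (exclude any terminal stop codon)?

Lys: 2 codons.
His: 2 codons.
Trp: 1 codon.
Pro: 4 codons.
2 × 2 × 1 × 4 = 16.

16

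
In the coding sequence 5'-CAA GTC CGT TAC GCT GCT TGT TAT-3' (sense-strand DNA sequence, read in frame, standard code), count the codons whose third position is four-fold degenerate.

Codon 1 CAA (Gln): third position 2-fold.
Codon 2 GTC (Val): third position 4-fold.
Codon 3 CGT (Arg): third position 4-fold.
Codon 4 TAC (Tyr): third position 2-fold.
Codon 5 GCT (Ala): third position 4-fold.
Codon 6 GCT (Ala): third position 4-fold.
Codon 7 TGT (Cys): third position 2-fold.
Codon 8 TAT (Tyr): third position 2-fold.
Four-fold degenerate third positions: 4.

4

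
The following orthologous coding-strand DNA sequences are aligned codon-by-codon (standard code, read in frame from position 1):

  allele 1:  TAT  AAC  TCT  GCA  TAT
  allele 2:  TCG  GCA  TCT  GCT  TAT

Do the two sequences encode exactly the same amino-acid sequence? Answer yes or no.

no

Codon 1: TAT Tyr / TCG Ser — nonsynonymous.
Codon 2: AAC Asn / GCA Ala — nonsynonymous.
Codon 3: TCT Ser / TCT Ser — identical.
Codon 4: GCA Ala / GCT Ala — synonymous.
Codon 5: TAT Tyr / TAT Tyr — identical.
Nonsynonymous differences: 2 → different protein.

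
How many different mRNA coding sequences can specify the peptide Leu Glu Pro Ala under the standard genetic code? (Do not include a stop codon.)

192

Leu: 6 codons.
Glu: 2 codons.
Pro: 4 codons.
Ala: 4 codons.
6 × 2 × 4 × 4 = 192.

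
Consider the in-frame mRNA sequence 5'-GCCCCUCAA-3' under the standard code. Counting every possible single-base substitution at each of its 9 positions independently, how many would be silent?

Codon 1 (GCC, Ala): 3 synonymous substitutions.
Codon 2 (CCU, Pro): 3 synonymous substitutions.
Codon 3 (CAA, Gln): 1 synonymous substitution.
Total: 3 + 3 + 1 = 7.

7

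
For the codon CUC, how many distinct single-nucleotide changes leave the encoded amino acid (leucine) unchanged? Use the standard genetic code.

3

Position 1: none → 0 synonymous.
Position 2: none → 0 synonymous.
Position 3: CUU, CUA, CUG → 3 synonymous.
Total: 0 + 0 + 3 = 3.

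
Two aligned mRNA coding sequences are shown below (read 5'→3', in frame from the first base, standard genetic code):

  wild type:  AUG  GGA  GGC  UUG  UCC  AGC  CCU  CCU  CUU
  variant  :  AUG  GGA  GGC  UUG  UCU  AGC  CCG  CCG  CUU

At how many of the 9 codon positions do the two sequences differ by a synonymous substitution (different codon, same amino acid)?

3

Codon 1: AUG Met / AUG Met — identical.
Codon 2: GGA Gly / GGA Gly — identical.
Codon 3: GGC Gly / GGC Gly — identical.
Codon 4: UUG Leu / UUG Leu — identical.
Codon 5: UCC Ser / UCU Ser — synonymous.
Codon 6: AGC Ser / AGC Ser — identical.
Codon 7: CCU Pro / CCG Pro — synonymous.
Codon 8: CCU Pro / CCG Pro — synonymous.
Codon 9: CUU Leu / CUU Leu — identical.
Synonymous differences: 3.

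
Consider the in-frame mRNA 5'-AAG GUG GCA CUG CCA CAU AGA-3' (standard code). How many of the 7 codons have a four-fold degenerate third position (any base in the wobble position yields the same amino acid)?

Codon 1 AAG (Lys): third position 2-fold.
Codon 2 GUG (Val): third position 4-fold.
Codon 3 GCA (Ala): third position 4-fold.
Codon 4 CUG (Leu): third position 4-fold.
Codon 5 CCA (Pro): third position 4-fold.
Codon 6 CAU (His): third position 2-fold.
Codon 7 AGA (Arg): third position 2-fold.
Four-fold degenerate third positions: 4.

4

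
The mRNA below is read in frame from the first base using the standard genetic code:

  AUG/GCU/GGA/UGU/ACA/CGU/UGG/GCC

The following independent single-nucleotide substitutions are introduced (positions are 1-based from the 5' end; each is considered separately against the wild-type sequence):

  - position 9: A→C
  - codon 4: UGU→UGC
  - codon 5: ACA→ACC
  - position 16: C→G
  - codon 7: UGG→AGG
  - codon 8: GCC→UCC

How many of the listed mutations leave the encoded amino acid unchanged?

3

Codon 3: GGA (Gly) → GGC (Gly) — synonymous.
Codon 4: UGU (Cys) → UGC (Cys) — synonymous.
Codon 5: ACA (Thr) → ACC (Thr) — synonymous.
Codon 6: CGU (Arg) → GGU (Gly) — missense.
Codon 7: UGG (Trp) → AGG (Arg) — missense.
Codon 8: GCC (Ala) → UCC (Ser) — missense.
Synonymous: 3 of 6.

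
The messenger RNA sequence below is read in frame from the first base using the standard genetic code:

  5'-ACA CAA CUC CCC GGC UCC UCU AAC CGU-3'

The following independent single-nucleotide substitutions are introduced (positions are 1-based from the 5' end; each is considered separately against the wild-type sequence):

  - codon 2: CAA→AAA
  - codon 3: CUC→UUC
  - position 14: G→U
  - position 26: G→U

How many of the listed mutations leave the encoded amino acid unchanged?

Codon 2: CAA (Gln) → AAA (Lys) — missense.
Codon 3: CUC (Leu) → UUC (Phe) — missense.
Codon 5: GGC (Gly) → GUC (Val) — missense.
Codon 9: CGU (Arg) → CUU (Leu) — missense.
Synonymous: 0 of 4.

0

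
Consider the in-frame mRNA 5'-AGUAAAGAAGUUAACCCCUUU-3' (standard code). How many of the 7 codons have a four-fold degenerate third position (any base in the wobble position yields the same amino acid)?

2

Codon 1 AGU (Ser): third position 2-fold.
Codon 2 AAA (Lys): third position 2-fold.
Codon 3 GAA (Glu): third position 2-fold.
Codon 4 GUU (Val): third position 4-fold.
Codon 5 AAC (Asn): third position 2-fold.
Codon 6 CCC (Pro): third position 4-fold.
Codon 7 UUU (Phe): third position 2-fold.
Four-fold degenerate third positions: 2.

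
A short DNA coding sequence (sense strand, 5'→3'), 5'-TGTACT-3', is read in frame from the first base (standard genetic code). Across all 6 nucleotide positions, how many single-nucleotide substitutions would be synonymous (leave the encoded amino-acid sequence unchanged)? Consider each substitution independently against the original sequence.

4

Codon 1 (TGT, Cys): 1 synonymous substitution.
Codon 2 (ACT, Thr): 3 synonymous substitutions.
Total: 1 + 3 = 4.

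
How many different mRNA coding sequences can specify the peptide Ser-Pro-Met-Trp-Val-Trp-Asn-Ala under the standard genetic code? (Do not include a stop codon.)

Ser: 6 codons.
Pro: 4 codons.
Met: 1 codon.
Trp: 1 codon.
Val: 4 codons.
Trp: 1 codon.
Asn: 2 codons.
Ala: 4 codons.
6 × 4 × 1 × 1 × 4 × 1 × 2 × 4 = 768.

768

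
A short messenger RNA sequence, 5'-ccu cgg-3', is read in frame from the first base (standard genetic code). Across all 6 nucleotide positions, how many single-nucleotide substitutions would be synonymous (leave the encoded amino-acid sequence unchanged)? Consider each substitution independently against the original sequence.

Codon 1 (CCU, Pro): 3 synonymous substitutions.
Codon 2 (CGG, Arg): 4 synonymous substitutions.
Total: 3 + 4 = 7.

7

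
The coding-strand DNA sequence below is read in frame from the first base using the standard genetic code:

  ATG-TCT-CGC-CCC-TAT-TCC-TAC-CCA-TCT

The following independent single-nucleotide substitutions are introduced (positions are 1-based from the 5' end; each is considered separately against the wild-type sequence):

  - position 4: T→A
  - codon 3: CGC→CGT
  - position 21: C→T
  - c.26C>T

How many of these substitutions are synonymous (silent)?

2

Codon 2: TCT (Ser) → ACT (Thr) — missense.
Codon 3: CGC (Arg) → CGT (Arg) — synonymous.
Codon 7: TAC (Tyr) → TAT (Tyr) — synonymous.
Codon 9: TCT (Ser) → TTT (Phe) — missense.
Synonymous: 2 of 4.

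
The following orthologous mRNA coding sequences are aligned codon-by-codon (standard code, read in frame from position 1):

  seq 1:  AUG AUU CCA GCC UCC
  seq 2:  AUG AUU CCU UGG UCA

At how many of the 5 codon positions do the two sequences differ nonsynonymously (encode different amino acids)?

1

Codon 1: AUG Met / AUG Met — identical.
Codon 2: AUU Ile / AUU Ile — identical.
Codon 3: CCA Pro / CCU Pro — synonymous.
Codon 4: GCC Ala / UGG Trp — nonsynonymous.
Codon 5: UCC Ser / UCA Ser — synonymous.
Nonsynonymous differences: 1.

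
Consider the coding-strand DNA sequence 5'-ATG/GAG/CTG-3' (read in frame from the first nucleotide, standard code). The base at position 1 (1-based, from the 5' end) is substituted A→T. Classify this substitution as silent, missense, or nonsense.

Position 1 falls in codon 1: ATG → Met.
After the substitution the codon is TTG → Leu.
Met ≠ Leu, so this is a missense mutation.

missense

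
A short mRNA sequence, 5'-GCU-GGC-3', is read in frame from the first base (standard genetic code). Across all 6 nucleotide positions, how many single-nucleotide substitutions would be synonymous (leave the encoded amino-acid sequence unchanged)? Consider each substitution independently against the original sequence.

Codon 1 (GCU, Ala): 3 synonymous substitutions.
Codon 2 (GGC, Gly): 3 synonymous substitutions.
Total: 3 + 3 = 6.

6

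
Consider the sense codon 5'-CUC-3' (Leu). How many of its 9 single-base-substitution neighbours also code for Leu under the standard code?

Position 1: none → 0 synonymous.
Position 2: none → 0 synonymous.
Position 3: CUU, CUA, CUG → 3 synonymous.
Total: 0 + 0 + 3 = 3.

3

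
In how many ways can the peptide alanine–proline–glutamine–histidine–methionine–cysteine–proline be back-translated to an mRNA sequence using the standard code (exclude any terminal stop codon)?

Ala: 4 codons.
Pro: 4 codons.
Gln: 2 codons.
His: 2 codons.
Met: 1 codon.
Cys: 2 codons.
Pro: 4 codons.
4 × 4 × 2 × 2 × 1 × 2 × 4 = 512.

512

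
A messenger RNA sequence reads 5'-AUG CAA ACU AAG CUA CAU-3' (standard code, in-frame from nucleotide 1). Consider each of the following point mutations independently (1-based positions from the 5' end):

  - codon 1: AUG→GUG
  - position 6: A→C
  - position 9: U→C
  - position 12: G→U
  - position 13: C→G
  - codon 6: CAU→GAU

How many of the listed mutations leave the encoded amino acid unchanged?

1

Codon 1: AUG (Met) → GUG (Val) — missense.
Codon 2: CAA (Gln) → CAC (His) — missense.
Codon 3: ACU (Thr) → ACC (Thr) — synonymous.
Codon 4: AAG (Lys) → AAU (Asn) — missense.
Codon 5: CUA (Leu) → GUA (Val) — missense.
Codon 6: CAU (His) → GAU (Asp) — missense.
Synonymous: 1 of 6.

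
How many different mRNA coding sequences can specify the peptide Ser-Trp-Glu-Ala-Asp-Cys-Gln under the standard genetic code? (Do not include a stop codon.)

384

Ser: 6 codons.
Trp: 1 codon.
Glu: 2 codons.
Ala: 4 codons.
Asp: 2 codons.
Cys: 2 codons.
Gln: 2 codons.
6 × 1 × 2 × 4 × 2 × 2 × 2 = 384.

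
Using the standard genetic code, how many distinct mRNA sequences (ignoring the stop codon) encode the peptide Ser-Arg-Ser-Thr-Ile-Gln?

5184

Ser: 6 codons.
Arg: 6 codons.
Ser: 6 codons.
Thr: 4 codons.
Ile: 3 codons.
Gln: 2 codons.
6 × 6 × 6 × 4 × 3 × 2 = 5184.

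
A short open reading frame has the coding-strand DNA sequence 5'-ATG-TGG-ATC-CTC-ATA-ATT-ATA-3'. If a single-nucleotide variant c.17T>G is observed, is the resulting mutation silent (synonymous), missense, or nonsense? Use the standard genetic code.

missense

Position 17 falls in codon 6: ATT → Ile.
After the substitution the codon is AGT → Ser.
Ile ≠ Ser, so this is a missense mutation.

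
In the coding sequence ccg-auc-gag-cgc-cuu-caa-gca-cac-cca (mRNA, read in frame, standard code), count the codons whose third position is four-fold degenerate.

5

Codon 1 CCG (Pro): third position 4-fold.
Codon 2 AUC (Ile): third position 3-fold.
Codon 3 GAG (Glu): third position 2-fold.
Codon 4 CGC (Arg): third position 4-fold.
Codon 5 CUU (Leu): third position 4-fold.
Codon 6 CAA (Gln): third position 2-fold.
Codon 7 GCA (Ala): third position 4-fold.
Codon 8 CAC (His): third position 2-fold.
Codon 9 CCA (Pro): third position 4-fold.
Four-fold degenerate third positions: 5.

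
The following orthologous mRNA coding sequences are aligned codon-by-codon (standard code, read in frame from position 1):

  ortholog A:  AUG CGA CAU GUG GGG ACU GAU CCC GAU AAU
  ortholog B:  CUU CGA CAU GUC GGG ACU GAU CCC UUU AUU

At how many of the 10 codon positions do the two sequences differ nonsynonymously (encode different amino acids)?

Codon 1: AUG Met / CUU Leu — nonsynonymous.
Codon 2: CGA Arg / CGA Arg — identical.
Codon 3: CAU His / CAU His — identical.
Codon 4: GUG Val / GUC Val — synonymous.
Codon 5: GGG Gly / GGG Gly — identical.
Codon 6: ACU Thr / ACU Thr — identical.
Codon 7: GAU Asp / GAU Asp — identical.
Codon 8: CCC Pro / CCC Pro — identical.
Codon 9: GAU Asp / UUU Phe — nonsynonymous.
Codon 10: AAU Asn / AUU Ile — nonsynonymous.
Nonsynonymous differences: 3.

3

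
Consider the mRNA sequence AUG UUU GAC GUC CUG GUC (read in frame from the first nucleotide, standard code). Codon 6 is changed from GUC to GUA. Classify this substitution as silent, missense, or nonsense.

silent

Position 18 falls in codon 6: GUC → Val.
After the substitution the codon is GUA → Val.
Both encode Val, so the change is synonymous.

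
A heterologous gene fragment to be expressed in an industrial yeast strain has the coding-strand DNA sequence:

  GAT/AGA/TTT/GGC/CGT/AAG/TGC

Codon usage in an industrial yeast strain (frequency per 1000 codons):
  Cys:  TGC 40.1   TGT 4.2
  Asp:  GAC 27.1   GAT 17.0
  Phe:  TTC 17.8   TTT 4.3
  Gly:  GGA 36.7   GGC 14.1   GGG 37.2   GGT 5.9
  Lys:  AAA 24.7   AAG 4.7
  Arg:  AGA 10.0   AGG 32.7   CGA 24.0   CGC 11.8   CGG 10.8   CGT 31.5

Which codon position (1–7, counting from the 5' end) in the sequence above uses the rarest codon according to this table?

3

Codon 1 GAT (Asp): 17.0 per 1000.
Codon 2 AGA (Arg): 10.0 per 1000.
Codon 3 TTT (Phe): 4.3 per 1000.
Codon 4 GGC (Gly): 14.1 per 1000.
Codon 5 CGT (Arg): 31.5 per 1000.
Codon 6 AAG (Lys): 4.7 per 1000.
Codon 7 TGC (Cys): 40.1 per 1000.
Lowest frequency is 4.3 at codon 3.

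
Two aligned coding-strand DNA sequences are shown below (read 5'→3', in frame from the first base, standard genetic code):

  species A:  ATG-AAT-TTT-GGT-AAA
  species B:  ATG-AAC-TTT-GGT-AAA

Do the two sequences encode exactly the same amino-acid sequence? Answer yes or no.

yes

Codon 1: ATG Met / ATG Met — identical.
Codon 2: AAT Asn / AAC Asn — synonymous.
Codon 3: TTT Phe / TTT Phe — identical.
Codon 4: GGT Gly / GGT Gly — identical.
Codon 5: AAA Lys / AAA Lys — identical.
Nonsynonymous differences: 0 → same protein.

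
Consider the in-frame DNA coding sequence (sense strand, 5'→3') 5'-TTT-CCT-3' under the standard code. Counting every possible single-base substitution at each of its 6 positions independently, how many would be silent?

4

Codon 1 (TTT, Phe): 1 synonymous substitution.
Codon 2 (CCT, Pro): 3 synonymous substitutions.
Total: 1 + 3 = 4.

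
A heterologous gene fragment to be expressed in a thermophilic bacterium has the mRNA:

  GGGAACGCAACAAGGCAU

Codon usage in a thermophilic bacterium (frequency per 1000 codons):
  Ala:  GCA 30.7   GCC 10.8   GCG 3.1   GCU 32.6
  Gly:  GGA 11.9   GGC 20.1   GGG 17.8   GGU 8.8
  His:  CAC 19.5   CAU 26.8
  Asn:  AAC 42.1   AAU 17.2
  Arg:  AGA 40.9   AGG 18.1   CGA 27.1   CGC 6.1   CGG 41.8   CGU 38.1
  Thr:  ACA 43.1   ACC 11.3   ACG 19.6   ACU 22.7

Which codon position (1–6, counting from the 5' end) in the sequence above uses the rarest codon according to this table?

1

Codon 1 GGG (Gly): 17.8 per 1000.
Codon 2 AAC (Asn): 42.1 per 1000.
Codon 3 GCA (Ala): 30.7 per 1000.
Codon 4 ACA (Thr): 43.1 per 1000.
Codon 5 AGG (Arg): 18.1 per 1000.
Codon 6 CAU (His): 26.8 per 1000.
Lowest frequency is 17.8 at codon 1.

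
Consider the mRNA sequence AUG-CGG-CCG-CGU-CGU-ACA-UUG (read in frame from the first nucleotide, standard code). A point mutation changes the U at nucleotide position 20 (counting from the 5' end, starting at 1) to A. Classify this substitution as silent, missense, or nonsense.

Position 20 falls in codon 7: UUG → Leu.
After the substitution the codon is UAG → Stop.
The new codon is a stop codon, so this is a nonsense mutation.

nonsense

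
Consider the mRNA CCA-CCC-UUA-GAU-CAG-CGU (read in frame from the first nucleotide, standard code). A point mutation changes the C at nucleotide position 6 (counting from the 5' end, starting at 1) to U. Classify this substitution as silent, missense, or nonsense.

Position 6 falls in codon 2: CCC → Pro.
After the substitution the codon is CCU → Pro.
Both encode Pro, so the change is synonymous.

silent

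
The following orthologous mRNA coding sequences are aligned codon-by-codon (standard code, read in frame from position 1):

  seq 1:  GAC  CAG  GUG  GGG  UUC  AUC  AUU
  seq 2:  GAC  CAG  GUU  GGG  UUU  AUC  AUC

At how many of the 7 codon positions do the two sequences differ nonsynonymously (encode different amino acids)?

0

Codon 1: GAC Asp / GAC Asp — identical.
Codon 2: CAG Gln / CAG Gln — identical.
Codon 3: GUG Val / GUU Val — synonymous.
Codon 4: GGG Gly / GGG Gly — identical.
Codon 5: UUC Phe / UUU Phe — synonymous.
Codon 6: AUC Ile / AUC Ile — identical.
Codon 7: AUU Ile / AUC Ile — synonymous.
Nonsynonymous differences: 0.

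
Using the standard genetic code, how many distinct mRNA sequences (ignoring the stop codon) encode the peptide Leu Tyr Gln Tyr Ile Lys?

Leu: 6 codons.
Tyr: 2 codons.
Gln: 2 codons.
Tyr: 2 codons.
Ile: 3 codons.
Lys: 2 codons.
6 × 2 × 2 × 2 × 3 × 2 = 288.

288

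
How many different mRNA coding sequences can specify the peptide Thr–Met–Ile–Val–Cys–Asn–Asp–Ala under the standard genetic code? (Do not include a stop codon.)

1536

Thr: 4 codons.
Met: 1 codon.
Ile: 3 codons.
Val: 4 codons.
Cys: 2 codons.
Asn: 2 codons.
Asp: 2 codons.
Ala: 4 codons.
4 × 1 × 3 × 4 × 2 × 2 × 2 × 4 = 1536.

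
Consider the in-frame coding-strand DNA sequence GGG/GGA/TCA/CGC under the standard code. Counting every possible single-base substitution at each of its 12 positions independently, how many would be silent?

12

Codon 1 (GGG, Gly): 3 synonymous substitutions.
Codon 2 (GGA, Gly): 3 synonymous substitutions.
Codon 3 (TCA, Ser): 3 synonymous substitutions.
Codon 4 (CGC, Arg): 3 synonymous substitutions.
Total: 3 + 3 + 3 + 3 = 12.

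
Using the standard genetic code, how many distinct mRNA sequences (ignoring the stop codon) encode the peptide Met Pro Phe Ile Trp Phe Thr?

Met: 1 codon.
Pro: 4 codons.
Phe: 2 codons.
Ile: 3 codons.
Trp: 1 codon.
Phe: 2 codons.
Thr: 4 codons.
1 × 4 × 2 × 3 × 1 × 2 × 4 = 192.

192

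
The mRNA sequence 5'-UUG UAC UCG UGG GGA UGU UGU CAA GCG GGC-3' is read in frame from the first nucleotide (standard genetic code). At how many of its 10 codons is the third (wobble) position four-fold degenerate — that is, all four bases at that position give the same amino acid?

Codon 1 UUG (Leu): third position 2-fold.
Codon 2 UAC (Tyr): third position 2-fold.
Codon 3 UCG (Ser): third position 4-fold.
Codon 4 UGG (Trp): third position 1-fold.
Codon 5 GGA (Gly): third position 4-fold.
Codon 6 UGU (Cys): third position 2-fold.
Codon 7 UGU (Cys): third position 2-fold.
Codon 8 CAA (Gln): third position 2-fold.
Codon 9 GCG (Ala): third position 4-fold.
Codon 10 GGC (Gly): third position 4-fold.
Four-fold degenerate third positions: 4.

4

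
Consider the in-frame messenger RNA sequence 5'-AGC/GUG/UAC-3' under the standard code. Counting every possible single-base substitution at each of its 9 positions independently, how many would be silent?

5

Codon 1 (AGC, Ser): 1 synonymous substitution.
Codon 2 (GUG, Val): 3 synonymous substitutions.
Codon 3 (UAC, Tyr): 1 synonymous substitution.
Total: 1 + 3 + 1 = 5.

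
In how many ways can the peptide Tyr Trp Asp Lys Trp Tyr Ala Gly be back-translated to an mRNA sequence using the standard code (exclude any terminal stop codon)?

Tyr: 2 codons.
Trp: 1 codon.
Asp: 2 codons.
Lys: 2 codons.
Trp: 1 codon.
Tyr: 2 codons.
Ala: 4 codons.
Gly: 4 codons.
2 × 1 × 2 × 2 × 1 × 2 × 4 × 4 = 256.

256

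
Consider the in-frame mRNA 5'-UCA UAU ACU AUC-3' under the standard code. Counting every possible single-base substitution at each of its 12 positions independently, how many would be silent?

9

Codon 1 (UCA, Ser): 3 synonymous substitutions.
Codon 2 (UAU, Tyr): 1 synonymous substitution.
Codon 3 (ACU, Thr): 3 synonymous substitutions.
Codon 4 (AUC, Ile): 2 synonymous substitutions.
Total: 3 + 1 + 3 + 2 = 9.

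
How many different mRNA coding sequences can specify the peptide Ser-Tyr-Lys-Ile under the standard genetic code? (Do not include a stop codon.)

72

Ser: 6 codons.
Tyr: 2 codons.
Lys: 2 codons.
Ile: 3 codons.
6 × 2 × 2 × 3 = 72.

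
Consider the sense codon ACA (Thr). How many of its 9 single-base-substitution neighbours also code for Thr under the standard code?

Position 1: none → 0 synonymous.
Position 2: none → 0 synonymous.
Position 3: ACU, ACC, ACG → 3 synonymous.
Total: 0 + 0 + 3 = 3.

3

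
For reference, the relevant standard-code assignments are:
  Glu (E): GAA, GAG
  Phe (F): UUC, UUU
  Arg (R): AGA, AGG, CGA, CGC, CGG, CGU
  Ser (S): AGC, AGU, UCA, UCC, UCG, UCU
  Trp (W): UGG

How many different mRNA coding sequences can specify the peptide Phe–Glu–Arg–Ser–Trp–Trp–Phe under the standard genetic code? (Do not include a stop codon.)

Phe: 2 codons.
Glu: 2 codons.
Arg: 6 codons.
Ser: 6 codons.
Trp: 1 codon.
Trp: 1 codon.
Phe: 2 codons.
2 × 2 × 6 × 6 × 1 × 1 × 2 = 288.

288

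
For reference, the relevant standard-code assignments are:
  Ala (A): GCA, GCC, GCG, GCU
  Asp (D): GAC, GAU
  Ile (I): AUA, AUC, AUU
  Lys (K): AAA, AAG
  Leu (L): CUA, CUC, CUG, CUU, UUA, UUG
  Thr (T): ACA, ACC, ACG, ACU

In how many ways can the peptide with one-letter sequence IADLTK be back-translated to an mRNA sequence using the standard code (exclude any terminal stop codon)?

Ile: 3 codons.
Ala: 4 codons.
Asp: 2 codons.
Leu: 6 codons.
Thr: 4 codons.
Lys: 2 codons.
3 × 4 × 2 × 6 × 4 × 2 = 1152.

1152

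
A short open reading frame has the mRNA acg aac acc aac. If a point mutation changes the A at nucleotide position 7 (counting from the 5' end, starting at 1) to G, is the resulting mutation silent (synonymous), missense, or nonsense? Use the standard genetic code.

Position 7 falls in codon 3: ACC → Thr.
After the substitution the codon is GCC → Ala.
Thr ≠ Ala, so this is a missense mutation.

missense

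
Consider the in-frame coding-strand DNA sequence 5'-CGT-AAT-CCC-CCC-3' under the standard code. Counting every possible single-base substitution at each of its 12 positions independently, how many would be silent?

Codon 1 (CGT, Arg): 3 synonymous substitutions.
Codon 2 (AAT, Asn): 1 synonymous substitution.
Codon 3 (CCC, Pro): 3 synonymous substitutions.
Codon 4 (CCC, Pro): 3 synonymous substitutions.
Total: 3 + 1 + 3 + 3 = 10.

10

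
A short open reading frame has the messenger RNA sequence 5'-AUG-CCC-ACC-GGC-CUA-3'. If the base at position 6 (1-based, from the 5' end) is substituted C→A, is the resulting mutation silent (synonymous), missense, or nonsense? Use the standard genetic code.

Position 6 falls in codon 2: CCC → Pro.
After the substitution the codon is CCA → Pro.
Both encode Pro, so the change is synonymous.

silent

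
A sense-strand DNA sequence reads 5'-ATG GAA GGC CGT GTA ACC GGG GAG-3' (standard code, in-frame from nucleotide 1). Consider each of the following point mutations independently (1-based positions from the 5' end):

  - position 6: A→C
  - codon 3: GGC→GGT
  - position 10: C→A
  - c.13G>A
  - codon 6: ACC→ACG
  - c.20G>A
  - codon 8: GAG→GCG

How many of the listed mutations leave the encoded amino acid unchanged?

2

Codon 2: GAA (Glu) → GAC (Asp) — missense.
Codon 3: GGC (Gly) → GGT (Gly) — synonymous.
Codon 4: CGT (Arg) → AGT (Ser) — missense.
Codon 5: GTA (Val) → ATA (Ile) — missense.
Codon 6: ACC (Thr) → ACG (Thr) — synonymous.
Codon 7: GGG (Gly) → GAG (Glu) — missense.
Codon 8: GAG (Glu) → GCG (Ala) — missense.
Synonymous: 2 of 7.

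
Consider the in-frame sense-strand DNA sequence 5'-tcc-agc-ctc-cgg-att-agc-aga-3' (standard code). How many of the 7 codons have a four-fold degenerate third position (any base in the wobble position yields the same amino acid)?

3

Codon 1 TCC (Ser): third position 4-fold.
Codon 2 AGC (Ser): third position 2-fold.
Codon 3 CTC (Leu): third position 4-fold.
Codon 4 CGG (Arg): third position 4-fold.
Codon 5 ATT (Ile): third position 3-fold.
Codon 6 AGC (Ser): third position 2-fold.
Codon 7 AGA (Arg): third position 2-fold.
Four-fold degenerate third positions: 3.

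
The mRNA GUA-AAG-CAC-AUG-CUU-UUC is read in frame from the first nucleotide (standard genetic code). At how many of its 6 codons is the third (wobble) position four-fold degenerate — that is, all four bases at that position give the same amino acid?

2

Codon 1 GUA (Val): third position 4-fold.
Codon 2 AAG (Lys): third position 2-fold.
Codon 3 CAC (His): third position 2-fold.
Codon 4 AUG (Met): third position 1-fold.
Codon 5 CUU (Leu): third position 4-fold.
Codon 6 UUC (Phe): third position 2-fold.
Four-fold degenerate third positions: 2.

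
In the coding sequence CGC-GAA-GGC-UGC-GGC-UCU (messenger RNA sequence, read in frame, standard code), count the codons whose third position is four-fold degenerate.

4

Codon 1 CGC (Arg): third position 4-fold.
Codon 2 GAA (Glu): third position 2-fold.
Codon 3 GGC (Gly): third position 4-fold.
Codon 4 UGC (Cys): third position 2-fold.
Codon 5 GGC (Gly): third position 4-fold.
Codon 6 UCU (Ser): third position 4-fold.
Four-fold degenerate third positions: 4.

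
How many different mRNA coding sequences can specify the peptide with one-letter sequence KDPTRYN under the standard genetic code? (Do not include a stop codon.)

Lys: 2 codons.
Asp: 2 codons.
Pro: 4 codons.
Thr: 4 codons.
Arg: 6 codons.
Tyr: 2 codons.
Asn: 2 codons.
2 × 2 × 4 × 4 × 6 × 2 × 2 = 1536.

1536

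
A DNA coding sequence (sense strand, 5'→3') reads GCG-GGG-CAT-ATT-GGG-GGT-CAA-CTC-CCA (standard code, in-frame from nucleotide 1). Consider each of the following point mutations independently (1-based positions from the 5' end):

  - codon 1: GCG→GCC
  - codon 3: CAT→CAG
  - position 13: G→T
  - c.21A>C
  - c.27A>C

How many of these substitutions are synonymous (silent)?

Codon 1: GCG (Ala) → GCC (Ala) — synonymous.
Codon 3: CAT (His) → CAG (Gln) — missense.
Codon 5: GGG (Gly) → TGG (Trp) — missense.
Codon 7: CAA (Gln) → CAC (His) — missense.
Codon 9: CCA (Pro) → CCC (Pro) — synonymous.
Synonymous: 2 of 5.

2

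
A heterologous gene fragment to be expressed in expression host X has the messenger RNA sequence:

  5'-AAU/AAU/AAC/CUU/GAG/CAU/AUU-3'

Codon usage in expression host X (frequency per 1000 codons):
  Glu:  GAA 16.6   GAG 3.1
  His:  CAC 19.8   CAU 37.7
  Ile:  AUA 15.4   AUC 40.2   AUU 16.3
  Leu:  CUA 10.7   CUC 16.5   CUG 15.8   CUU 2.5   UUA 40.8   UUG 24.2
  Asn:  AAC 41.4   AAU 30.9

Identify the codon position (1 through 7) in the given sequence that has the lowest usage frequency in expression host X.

4

Codon 1 AAU (Asn): 30.9 per 1000.
Codon 2 AAU (Asn): 30.9 per 1000.
Codon 3 AAC (Asn): 41.4 per 1000.
Codon 4 CUU (Leu): 2.5 per 1000.
Codon 5 GAG (Glu): 3.1 per 1000.
Codon 6 CAU (His): 37.7 per 1000.
Codon 7 AUU (Ile): 16.3 per 1000.
Lowest frequency is 2.5 at codon 4.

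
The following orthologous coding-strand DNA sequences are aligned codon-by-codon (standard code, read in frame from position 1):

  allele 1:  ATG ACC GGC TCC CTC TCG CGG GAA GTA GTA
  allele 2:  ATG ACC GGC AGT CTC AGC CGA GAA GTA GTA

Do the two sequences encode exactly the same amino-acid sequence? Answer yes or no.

Codon 1: ATG Met / ATG Met — identical.
Codon 2: ACC Thr / ACC Thr — identical.
Codon 3: GGC Gly / GGC Gly — identical.
Codon 4: TCC Ser / AGT Ser — synonymous.
Codon 5: CTC Leu / CTC Leu — identical.
Codon 6: TCG Ser / AGC Ser — synonymous.
Codon 7: CGG Arg / CGA Arg — synonymous.
Codon 8: GAA Glu / GAA Glu — identical.
Codon 9: GTA Val / GTA Val — identical.
Codon 10: GTA Val / GTA Val — identical.
Nonsynonymous differences: 0 → same protein.

yes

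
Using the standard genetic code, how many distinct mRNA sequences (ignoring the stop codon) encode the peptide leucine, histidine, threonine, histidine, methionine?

Leu: 6 codons.
His: 2 codons.
Thr: 4 codons.
His: 2 codons.
Met: 1 codon.
6 × 2 × 4 × 2 × 1 = 96.

96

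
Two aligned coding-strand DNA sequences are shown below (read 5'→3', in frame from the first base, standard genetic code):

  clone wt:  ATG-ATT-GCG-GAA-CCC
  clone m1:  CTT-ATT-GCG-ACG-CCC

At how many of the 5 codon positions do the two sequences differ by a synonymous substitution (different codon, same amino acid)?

Codon 1: ATG Met / CTT Leu — nonsynonymous.
Codon 2: ATT Ile / ATT Ile — identical.
Codon 3: GCG Ala / GCG Ala — identical.
Codon 4: GAA Glu / ACG Thr — nonsynonymous.
Codon 5: CCC Pro / CCC Pro — identical.
Synonymous differences: 0.

0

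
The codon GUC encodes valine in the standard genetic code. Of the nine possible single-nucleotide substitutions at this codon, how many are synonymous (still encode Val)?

3

Position 1: none → 0 synonymous.
Position 2: none → 0 synonymous.
Position 3: GUU, GUA, GUG → 3 synonymous.
Total: 0 + 0 + 3 = 3.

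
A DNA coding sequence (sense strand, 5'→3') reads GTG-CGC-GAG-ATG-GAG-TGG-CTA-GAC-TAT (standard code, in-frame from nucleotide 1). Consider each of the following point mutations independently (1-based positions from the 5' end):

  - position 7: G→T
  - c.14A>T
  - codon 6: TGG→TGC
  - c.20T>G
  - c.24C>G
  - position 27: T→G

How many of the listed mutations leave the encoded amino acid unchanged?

0

Codon 3: GAG (Glu) → TAG (Stop) — nonsense.
Codon 5: GAG (Glu) → GTG (Val) — missense.
Codon 6: TGG (Trp) → TGC (Cys) — missense.
Codon 7: CTA (Leu) → CGA (Arg) — missense.
Codon 8: GAC (Asp) → GAG (Glu) — missense.
Codon 9: TAT (Tyr) → TAG (Stop) — nonsense.
Synonymous: 0 of 6.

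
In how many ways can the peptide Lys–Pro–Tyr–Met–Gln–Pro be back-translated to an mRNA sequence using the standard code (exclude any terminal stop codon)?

128

Lys: 2 codons.
Pro: 4 codons.
Tyr: 2 codons.
Met: 1 codon.
Gln: 2 codons.
Pro: 4 codons.
2 × 4 × 2 × 1 × 2 × 4 = 128.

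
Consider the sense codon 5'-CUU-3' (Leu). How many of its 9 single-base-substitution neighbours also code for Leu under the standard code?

3

Position 1: none → 0 synonymous.
Position 2: none → 0 synonymous.
Position 3: CUC, CUA, CUG → 3 synonymous.
Total: 0 + 0 + 3 = 3.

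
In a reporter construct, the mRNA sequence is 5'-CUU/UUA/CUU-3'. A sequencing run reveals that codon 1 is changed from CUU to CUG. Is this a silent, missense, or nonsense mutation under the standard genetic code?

Position 3 falls in codon 1: CUU → Leu.
After the substitution the codon is CUG → Leu.
Both encode Leu, so the change is synonymous.

silent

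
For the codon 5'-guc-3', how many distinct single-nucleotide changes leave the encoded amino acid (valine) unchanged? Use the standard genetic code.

Position 1: none → 0 synonymous.
Position 2: none → 0 synonymous.
Position 3: GUU, GUA, GUG → 3 synonymous.
Total: 0 + 0 + 3 = 3.

3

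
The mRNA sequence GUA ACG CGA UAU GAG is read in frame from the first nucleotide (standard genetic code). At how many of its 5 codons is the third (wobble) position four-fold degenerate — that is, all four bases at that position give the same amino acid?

Codon 1 GUA (Val): third position 4-fold.
Codon 2 ACG (Thr): third position 4-fold.
Codon 3 CGA (Arg): third position 4-fold.
Codon 4 UAU (Tyr): third position 2-fold.
Codon 5 GAG (Glu): third position 2-fold.
Four-fold degenerate third positions: 3.

3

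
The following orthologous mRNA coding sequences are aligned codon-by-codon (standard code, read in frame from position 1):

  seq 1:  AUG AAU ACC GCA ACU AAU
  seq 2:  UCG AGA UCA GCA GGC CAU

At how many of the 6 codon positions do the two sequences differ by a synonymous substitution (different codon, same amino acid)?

Codon 1: AUG Met / UCG Ser — nonsynonymous.
Codon 2: AAU Asn / AGA Arg — nonsynonymous.
Codon 3: ACC Thr / UCA Ser — nonsynonymous.
Codon 4: GCA Ala / GCA Ala — identical.
Codon 5: ACU Thr / GGC Gly — nonsynonymous.
Codon 6: AAU Asn / CAU His — nonsynonymous.
Synonymous differences: 0.

0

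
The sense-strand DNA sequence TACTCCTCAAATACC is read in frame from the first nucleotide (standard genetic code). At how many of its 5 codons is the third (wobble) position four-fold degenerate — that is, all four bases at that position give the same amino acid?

3

Codon 1 TAC (Tyr): third position 2-fold.
Codon 2 TCC (Ser): third position 4-fold.
Codon 3 TCA (Ser): third position 4-fold.
Codon 4 AAT (Asn): third position 2-fold.
Codon 5 ACC (Thr): third position 4-fold.
Four-fold degenerate third positions: 3.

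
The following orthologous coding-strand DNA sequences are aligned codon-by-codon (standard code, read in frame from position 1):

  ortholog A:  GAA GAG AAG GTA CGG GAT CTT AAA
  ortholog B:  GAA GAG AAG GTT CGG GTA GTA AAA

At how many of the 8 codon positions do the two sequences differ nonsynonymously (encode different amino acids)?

Codon 1: GAA Glu / GAA Glu — identical.
Codon 2: GAG Glu / GAG Glu — identical.
Codon 3: AAG Lys / AAG Lys — identical.
Codon 4: GTA Val / GTT Val — synonymous.
Codon 5: CGG Arg / CGG Arg — identical.
Codon 6: GAT Asp / GTA Val — nonsynonymous.
Codon 7: CTT Leu / GTA Val — nonsynonymous.
Codon 8: AAA Lys / AAA Lys — identical.
Nonsynonymous differences: 2.

2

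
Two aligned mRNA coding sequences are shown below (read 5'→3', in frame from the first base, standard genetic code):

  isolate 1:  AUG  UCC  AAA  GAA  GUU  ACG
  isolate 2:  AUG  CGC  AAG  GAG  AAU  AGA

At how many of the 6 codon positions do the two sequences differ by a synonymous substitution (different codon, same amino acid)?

2

Codon 1: AUG Met / AUG Met — identical.
Codon 2: UCC Ser / CGC Arg — nonsynonymous.
Codon 3: AAA Lys / AAG Lys — synonymous.
Codon 4: GAA Glu / GAG Glu — synonymous.
Codon 5: GUU Val / AAU Asn — nonsynonymous.
Codon 6: ACG Thr / AGA Arg — nonsynonymous.
Synonymous differences: 2.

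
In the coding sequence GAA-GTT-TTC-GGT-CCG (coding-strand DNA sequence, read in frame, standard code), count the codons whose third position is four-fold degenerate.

Codon 1 GAA (Glu): third position 2-fold.
Codon 2 GTT (Val): third position 4-fold.
Codon 3 TTC (Phe): third position 2-fold.
Codon 4 GGT (Gly): third position 4-fold.
Codon 5 CCG (Pro): third position 4-fold.
Four-fold degenerate third positions: 3.

3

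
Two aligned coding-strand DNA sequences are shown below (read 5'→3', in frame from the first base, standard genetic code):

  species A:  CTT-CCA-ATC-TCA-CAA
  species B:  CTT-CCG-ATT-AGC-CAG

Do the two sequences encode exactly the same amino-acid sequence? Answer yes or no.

Codon 1: CTT Leu / CTT Leu — identical.
Codon 2: CCA Pro / CCG Pro — synonymous.
Codon 3: ATC Ile / ATT Ile — synonymous.
Codon 4: TCA Ser / AGC Ser — synonymous.
Codon 5: CAA Gln / CAG Gln — synonymous.
Nonsynonymous differences: 0 → same protein.

yes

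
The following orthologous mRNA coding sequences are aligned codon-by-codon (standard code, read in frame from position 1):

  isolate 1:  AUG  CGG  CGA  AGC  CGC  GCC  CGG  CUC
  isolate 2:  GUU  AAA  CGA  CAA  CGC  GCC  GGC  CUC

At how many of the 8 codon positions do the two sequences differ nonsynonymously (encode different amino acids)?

Codon 1: AUG Met / GUU Val — nonsynonymous.
Codon 2: CGG Arg / AAA Lys — nonsynonymous.
Codon 3: CGA Arg / CGA Arg — identical.
Codon 4: AGC Ser / CAA Gln — nonsynonymous.
Codon 5: CGC Arg / CGC Arg — identical.
Codon 6: GCC Ala / GCC Ala — identical.
Codon 7: CGG Arg / GGC Gly — nonsynonymous.
Codon 8: CUC Leu / CUC Leu — identical.
Nonsynonymous differences: 4.

4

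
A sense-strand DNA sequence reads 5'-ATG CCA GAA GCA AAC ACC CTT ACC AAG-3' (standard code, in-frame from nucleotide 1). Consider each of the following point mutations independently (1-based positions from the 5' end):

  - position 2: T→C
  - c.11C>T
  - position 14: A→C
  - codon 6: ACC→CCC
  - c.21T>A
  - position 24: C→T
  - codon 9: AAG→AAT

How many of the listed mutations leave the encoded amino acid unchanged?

2

Codon 1: ATG (Met) → ACG (Thr) — missense.
Codon 4: GCA (Ala) → GTA (Val) — missense.
Codon 5: AAC (Asn) → ACC (Thr) — missense.
Codon 6: ACC (Thr) → CCC (Pro) — missense.
Codon 7: CTT (Leu) → CTA (Leu) — synonymous.
Codon 8: ACC (Thr) → ACT (Thr) — synonymous.
Codon 9: AAG (Lys) → AAT (Asn) — missense.
Synonymous: 2 of 7.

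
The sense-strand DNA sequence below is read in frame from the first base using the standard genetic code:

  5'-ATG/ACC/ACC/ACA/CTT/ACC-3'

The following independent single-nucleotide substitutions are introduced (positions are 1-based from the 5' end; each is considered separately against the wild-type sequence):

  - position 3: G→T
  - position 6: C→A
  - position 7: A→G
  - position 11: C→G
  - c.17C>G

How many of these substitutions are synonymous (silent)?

1

Codon 1: ATG (Met) → ATT (Ile) — missense.
Codon 2: ACC (Thr) → ACA (Thr) — synonymous.
Codon 3: ACC (Thr) → GCC (Ala) — missense.
Codon 4: ACA (Thr) → AGA (Arg) — missense.
Codon 6: ACC (Thr) → AGC (Ser) — missense.
Synonymous: 1 of 5.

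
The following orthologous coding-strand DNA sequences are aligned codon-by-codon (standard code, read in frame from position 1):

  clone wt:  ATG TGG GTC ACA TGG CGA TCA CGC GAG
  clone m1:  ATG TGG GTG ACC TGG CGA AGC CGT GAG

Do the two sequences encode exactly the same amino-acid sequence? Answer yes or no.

yes

Codon 1: ATG Met / ATG Met — identical.
Codon 2: TGG Trp / TGG Trp — identical.
Codon 3: GTC Val / GTG Val — synonymous.
Codon 4: ACA Thr / ACC Thr — synonymous.
Codon 5: TGG Trp / TGG Trp — identical.
Codon 6: CGA Arg / CGA Arg — identical.
Codon 7: TCA Ser / AGC Ser — synonymous.
Codon 8: CGC Arg / CGT Arg — synonymous.
Codon 9: GAG Glu / GAG Glu — identical.
Nonsynonymous differences: 0 → same protein.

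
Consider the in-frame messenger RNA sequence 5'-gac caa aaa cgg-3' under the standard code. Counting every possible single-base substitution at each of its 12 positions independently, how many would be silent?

Codon 1 (GAC, Asp): 1 synonymous substitution.
Codon 2 (CAA, Gln): 1 synonymous substitution.
Codon 3 (AAA, Lys): 1 synonymous substitution.
Codon 4 (CGG, Arg): 4 synonymous substitutions.
Total: 1 + 1 + 1 + 4 = 7.

7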